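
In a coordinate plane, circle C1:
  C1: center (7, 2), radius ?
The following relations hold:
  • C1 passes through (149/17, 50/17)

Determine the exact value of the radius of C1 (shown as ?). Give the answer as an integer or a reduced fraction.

1. [C1∋P]  r_C1² − 4 = 0  ⇒  r_C1 = 2 (r>0 drops 1)

2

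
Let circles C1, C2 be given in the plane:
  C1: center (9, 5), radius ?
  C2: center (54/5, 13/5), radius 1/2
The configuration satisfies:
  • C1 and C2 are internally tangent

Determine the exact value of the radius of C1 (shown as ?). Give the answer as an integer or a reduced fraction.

7/2

1. [int C1,C2]  r_C1² − 1r_C1 − 35/4 = 0  ⇒  r_C1 = 7/2 (r>0 drops 1)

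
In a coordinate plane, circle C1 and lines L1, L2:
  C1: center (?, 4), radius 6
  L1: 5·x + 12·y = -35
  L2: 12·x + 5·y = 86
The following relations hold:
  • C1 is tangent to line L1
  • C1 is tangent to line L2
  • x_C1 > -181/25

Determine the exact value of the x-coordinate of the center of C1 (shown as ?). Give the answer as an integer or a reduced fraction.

1. [C1‖L1]  x_C1² + (166/5)x_C1 + 161/5 = 0  ⇒  x_C1 = -161/5 or -1
2. [C1‖L2]  x_C1² − 11x_C1 − 12 = 0  ⇒  x_C1 = -1 or 12

-1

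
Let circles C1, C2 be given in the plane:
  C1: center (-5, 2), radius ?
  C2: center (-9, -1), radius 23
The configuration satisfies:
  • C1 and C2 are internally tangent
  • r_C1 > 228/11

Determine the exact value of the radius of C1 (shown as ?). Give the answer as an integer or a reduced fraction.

28

1. [int C1,C2]  r_C1² − 46r_C1 + 504 = 0  ⇒  r_C1 = 18 or 28
2. given r_C1 > 228/11: keep 28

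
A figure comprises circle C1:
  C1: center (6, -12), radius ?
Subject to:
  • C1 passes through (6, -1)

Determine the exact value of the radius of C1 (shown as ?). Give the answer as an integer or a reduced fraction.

11

1. [C1∋P]  r_C1² − 121 = 0  ⇒  r_C1 = 11 (r>0 drops 1)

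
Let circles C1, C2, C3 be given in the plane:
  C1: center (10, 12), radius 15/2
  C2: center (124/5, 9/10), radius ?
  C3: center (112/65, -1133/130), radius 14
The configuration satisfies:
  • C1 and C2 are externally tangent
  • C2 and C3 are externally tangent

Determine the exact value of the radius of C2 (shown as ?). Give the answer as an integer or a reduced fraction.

1. [ext C1·C2]  r_C2² + 15r_C2 − 286 = 0  ⇒  r_C2 = 11 (r>0 drops 1)
2. [ext C2·C3]  r_C2² + 28r_C2 − 429 = 0  ⇒  r_C2 = 11 (r>0 drops 1)

11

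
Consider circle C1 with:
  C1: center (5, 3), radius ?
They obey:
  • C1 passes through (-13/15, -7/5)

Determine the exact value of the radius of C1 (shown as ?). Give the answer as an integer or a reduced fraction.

22/3

1. [C1∋P]  r_C1² − 484/9 = 0  ⇒  r_C1 = 22/3 (r>0 drops 1)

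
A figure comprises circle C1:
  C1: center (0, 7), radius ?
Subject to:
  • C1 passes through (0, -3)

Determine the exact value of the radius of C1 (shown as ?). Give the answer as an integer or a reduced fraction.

10

1. [C1∋P]  r_C1² − 100 = 0  ⇒  r_C1 = 10 (r>0 drops 1)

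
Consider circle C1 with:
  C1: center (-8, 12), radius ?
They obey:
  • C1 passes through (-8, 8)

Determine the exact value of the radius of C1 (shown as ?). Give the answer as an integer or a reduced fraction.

4

1. [C1∋P]  r_C1² − 16 = 0  ⇒  r_C1 = 4 (r>0 drops 1)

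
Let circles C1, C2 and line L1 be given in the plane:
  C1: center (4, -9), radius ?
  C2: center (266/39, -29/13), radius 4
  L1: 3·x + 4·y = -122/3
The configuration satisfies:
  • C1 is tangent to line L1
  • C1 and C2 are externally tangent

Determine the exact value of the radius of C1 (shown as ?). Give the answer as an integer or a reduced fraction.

1. [C1‖L1]  r_C1² − 100/9 = 0  ⇒  r_C1 = 10/3 (r>0 drops 1)
2. [ext C1·C2]  r_C1² + 8r_C1 − 340/9 = 0  ⇒  r_C1 = 10/3 (r>0 drops 1)

10/3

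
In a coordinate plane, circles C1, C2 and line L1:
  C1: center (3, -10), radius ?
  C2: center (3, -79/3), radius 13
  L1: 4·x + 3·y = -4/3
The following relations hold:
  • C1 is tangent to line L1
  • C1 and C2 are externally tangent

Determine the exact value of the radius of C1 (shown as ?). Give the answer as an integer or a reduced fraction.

10/3

1. [C1‖L1]  r_C1² − 100/9 = 0  ⇒  r_C1 = 10/3 (r>0 drops 1)
2. [ext C1·C2]  r_C1² + 26r_C1 − 880/9 = 0  ⇒  r_C1 = 10/3 (r>0 drops 1)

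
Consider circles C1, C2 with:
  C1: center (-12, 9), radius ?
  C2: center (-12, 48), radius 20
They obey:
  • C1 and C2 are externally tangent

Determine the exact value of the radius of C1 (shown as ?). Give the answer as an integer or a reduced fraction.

1. [ext C1·C2]  r_C1² + 40r_C1 − 1121 = 0  ⇒  r_C1 = 19 (r>0 drops 1)

19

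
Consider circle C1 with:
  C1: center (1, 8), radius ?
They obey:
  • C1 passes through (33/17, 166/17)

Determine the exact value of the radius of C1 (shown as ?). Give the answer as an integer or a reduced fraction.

2

1. [C1∋P]  r_C1² − 4 = 0  ⇒  r_C1 = 2 (r>0 drops 1)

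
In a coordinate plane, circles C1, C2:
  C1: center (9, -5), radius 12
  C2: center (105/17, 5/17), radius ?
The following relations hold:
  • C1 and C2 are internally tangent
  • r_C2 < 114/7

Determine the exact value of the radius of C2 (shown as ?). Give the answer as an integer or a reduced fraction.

1. [int C1,C2]  r_C2² − 24r_C2 + 108 = 0  ⇒  r_C2 = 6 or 18
2. given r_C2 < 114/7: keep 6

6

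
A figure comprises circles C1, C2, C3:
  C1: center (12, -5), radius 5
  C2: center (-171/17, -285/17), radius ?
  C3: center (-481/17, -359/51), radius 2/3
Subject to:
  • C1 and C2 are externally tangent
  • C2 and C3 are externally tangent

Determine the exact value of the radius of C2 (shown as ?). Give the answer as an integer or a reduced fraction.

20

1. [ext C1·C2]  r_C2² + 10r_C2 − 600 = 0  ⇒  r_C2 = 20 (r>0 drops 1)
2. [ext C2·C3]  r_C2² + (4/3)r_C2 − 1280/3 = 0  ⇒  r_C2 = 20 (r>0 drops 1)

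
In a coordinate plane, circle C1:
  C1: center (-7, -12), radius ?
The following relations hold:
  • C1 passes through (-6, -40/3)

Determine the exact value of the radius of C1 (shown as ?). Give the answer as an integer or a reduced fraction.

1. [C1∋P]  r_C1² − 25/9 = 0  ⇒  r_C1 = 5/3 (r>0 drops 1)

5/3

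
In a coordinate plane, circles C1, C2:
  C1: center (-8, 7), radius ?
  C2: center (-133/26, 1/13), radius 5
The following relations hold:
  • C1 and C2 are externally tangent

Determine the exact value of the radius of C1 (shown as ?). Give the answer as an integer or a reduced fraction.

5/2

1. [ext C1·C2]  r_C1² + 10r_C1 − 125/4 = 0  ⇒  r_C1 = 5/2 (r>0 drops 1)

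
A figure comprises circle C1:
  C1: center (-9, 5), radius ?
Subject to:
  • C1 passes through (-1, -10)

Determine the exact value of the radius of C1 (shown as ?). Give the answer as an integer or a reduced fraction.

1. [C1∋P]  r_C1² − 289 = 0  ⇒  r_C1 = 17 (r>0 drops 1)

17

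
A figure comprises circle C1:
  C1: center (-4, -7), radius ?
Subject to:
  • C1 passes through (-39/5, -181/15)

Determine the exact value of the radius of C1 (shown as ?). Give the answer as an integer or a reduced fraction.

19/3

1. [C1∋P]  r_C1² − 361/9 = 0  ⇒  r_C1 = 19/3 (r>0 drops 1)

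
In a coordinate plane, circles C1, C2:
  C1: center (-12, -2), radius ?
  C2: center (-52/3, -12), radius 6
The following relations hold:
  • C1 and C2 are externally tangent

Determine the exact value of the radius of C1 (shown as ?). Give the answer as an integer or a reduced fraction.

16/3

1. [ext C1·C2]  r_C1² + 12r_C1 − 832/9 = 0  ⇒  r_C1 = 16/3 (r>0 drops 1)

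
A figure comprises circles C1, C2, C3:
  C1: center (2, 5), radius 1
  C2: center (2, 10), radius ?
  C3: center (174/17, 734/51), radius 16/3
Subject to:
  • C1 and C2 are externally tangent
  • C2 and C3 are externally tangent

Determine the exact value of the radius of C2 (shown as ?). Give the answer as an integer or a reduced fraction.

4

1. [ext C1·C2]  r_C2² + 2r_C2 − 24 = 0  ⇒  r_C2 = 4 (r>0 drops 1)
2. [ext C2·C3]  r_C2² + (32/3)r_C2 − 176/3 = 0  ⇒  r_C2 = 4 (r>0 drops 1)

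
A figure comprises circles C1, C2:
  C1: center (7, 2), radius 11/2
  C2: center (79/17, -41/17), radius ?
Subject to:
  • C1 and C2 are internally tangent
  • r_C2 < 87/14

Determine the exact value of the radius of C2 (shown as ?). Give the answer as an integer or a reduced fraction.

1/2

1. [int C1,C2]  r_C2² − 11r_C2 + 21/4 = 0  ⇒  r_C2 = 1/2 or 21/2
2. given r_C2 < 87/14: keep 1/2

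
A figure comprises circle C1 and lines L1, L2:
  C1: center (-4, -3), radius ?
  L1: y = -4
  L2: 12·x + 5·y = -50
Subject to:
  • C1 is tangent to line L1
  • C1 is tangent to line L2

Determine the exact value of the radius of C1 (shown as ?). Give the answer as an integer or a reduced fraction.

1

1. [C1‖L1]  r_C1² − 1 = 0  ⇒  r_C1 = 1 (r>0 drops 1)
2. [C1‖L2]  r_C1² − 1 = 0  ⇒  r_C1 = 1 (r>0 drops 1)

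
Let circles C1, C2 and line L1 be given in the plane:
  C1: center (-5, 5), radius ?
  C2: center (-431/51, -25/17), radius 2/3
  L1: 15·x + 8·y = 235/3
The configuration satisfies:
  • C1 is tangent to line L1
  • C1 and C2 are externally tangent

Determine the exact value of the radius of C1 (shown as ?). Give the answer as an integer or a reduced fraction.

20/3

1. [C1‖L1]  r_C1² − 400/9 = 0  ⇒  r_C1 = 20/3 (r>0 drops 1)
2. [ext C1·C2]  r_C1² + (4/3)r_C1 − 160/3 = 0  ⇒  r_C1 = 20/3 (r>0 drops 1)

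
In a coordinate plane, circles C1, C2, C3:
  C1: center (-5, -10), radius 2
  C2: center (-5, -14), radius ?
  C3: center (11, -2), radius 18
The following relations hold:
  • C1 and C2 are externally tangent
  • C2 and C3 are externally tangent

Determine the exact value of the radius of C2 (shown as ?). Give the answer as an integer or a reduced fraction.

2

1. [ext C1·C2]  r_C2² + 4r_C2 − 12 = 0  ⇒  r_C2 = 2 (r>0 drops 1)
2. [ext C2·C3]  r_C2² + 36r_C2 − 76 = 0  ⇒  r_C2 = 2 (r>0 drops 1)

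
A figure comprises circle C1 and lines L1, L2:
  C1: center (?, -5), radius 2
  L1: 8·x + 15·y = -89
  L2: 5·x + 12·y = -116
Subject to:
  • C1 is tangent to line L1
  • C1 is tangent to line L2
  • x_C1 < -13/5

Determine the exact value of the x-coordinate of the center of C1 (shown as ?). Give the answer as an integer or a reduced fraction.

1. [C1‖L1]  x_C1² + (7/2)x_C1 − 15 = 0  ⇒  x_C1 = -6 or 5/2
2. [C1‖L2]  x_C1² + (112/5)x_C1 + 492/5 = 0  ⇒  x_C1 = -82/5 or -6

-6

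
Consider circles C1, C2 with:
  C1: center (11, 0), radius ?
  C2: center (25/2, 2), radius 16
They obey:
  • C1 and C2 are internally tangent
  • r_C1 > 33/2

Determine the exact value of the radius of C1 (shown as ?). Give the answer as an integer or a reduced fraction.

1. [int C1,C2]  r_C1² − 32r_C1 + 999/4 = 0  ⇒  r_C1 = 27/2 or 37/2
2. given r_C1 > 33/2: keep 37/2

37/2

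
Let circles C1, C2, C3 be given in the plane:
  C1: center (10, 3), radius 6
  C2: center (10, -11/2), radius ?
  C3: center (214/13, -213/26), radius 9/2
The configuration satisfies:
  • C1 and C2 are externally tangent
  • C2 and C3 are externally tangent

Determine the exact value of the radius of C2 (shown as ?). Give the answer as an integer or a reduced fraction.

1. [ext C1·C2]  r_C2² + 12r_C2 − 145/4 = 0  ⇒  r_C2 = 5/2 (r>0 drops 1)
2. [ext C2·C3]  r_C2² + 9r_C2 − 115/4 = 0  ⇒  r_C2 = 5/2 (r>0 drops 1)

5/2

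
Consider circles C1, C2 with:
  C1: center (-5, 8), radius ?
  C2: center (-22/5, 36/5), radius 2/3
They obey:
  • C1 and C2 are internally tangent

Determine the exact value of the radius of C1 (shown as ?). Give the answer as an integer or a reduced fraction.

5/3

1. [int C1,C2]  r_C1² − (4/3)r_C1 − 5/9 = 0  ⇒  r_C1 = 5/3 (r>0 drops 1)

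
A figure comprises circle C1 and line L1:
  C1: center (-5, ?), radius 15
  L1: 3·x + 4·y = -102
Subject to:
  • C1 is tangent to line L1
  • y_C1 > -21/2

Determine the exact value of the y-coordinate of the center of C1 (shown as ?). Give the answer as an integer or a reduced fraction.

1. [C1‖L1]  y_C1² + (87/2)y_C1 + 243/2 = 0  ⇒  y_C1 = -81/2 or -3
2. given y_C1 > -21/2: keep -3

-3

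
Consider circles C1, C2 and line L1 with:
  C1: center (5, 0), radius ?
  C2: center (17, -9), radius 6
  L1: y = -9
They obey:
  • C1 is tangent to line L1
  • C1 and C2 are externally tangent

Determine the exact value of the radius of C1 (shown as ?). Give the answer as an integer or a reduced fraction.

9

1. [C1‖L1]  r_C1² − 81 = 0  ⇒  r_C1 = 9 (r>0 drops 1)
2. [ext C1·C2]  r_C1² + 12r_C1 − 189 = 0  ⇒  r_C1 = 9 (r>0 drops 1)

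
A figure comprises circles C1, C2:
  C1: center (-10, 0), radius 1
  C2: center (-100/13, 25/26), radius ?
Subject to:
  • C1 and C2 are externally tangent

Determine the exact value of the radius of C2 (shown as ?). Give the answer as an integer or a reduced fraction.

1. [ext C1·C2]  r_C2² + 2r_C2 − 21/4 = 0  ⇒  r_C2 = 3/2 (r>0 drops 1)

3/2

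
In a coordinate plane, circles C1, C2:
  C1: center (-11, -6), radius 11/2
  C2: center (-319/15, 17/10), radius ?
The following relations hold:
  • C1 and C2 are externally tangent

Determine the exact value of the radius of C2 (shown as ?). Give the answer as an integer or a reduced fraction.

1. [ext C1·C2]  r_C2² + 11r_C2 − 1210/9 = 0  ⇒  r_C2 = 22/3 (r>0 drops 1)

22/3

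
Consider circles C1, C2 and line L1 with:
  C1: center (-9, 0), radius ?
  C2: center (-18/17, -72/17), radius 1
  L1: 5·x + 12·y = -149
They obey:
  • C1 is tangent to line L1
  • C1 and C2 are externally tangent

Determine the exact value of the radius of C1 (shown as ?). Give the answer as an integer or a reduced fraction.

8

1. [C1‖L1]  r_C1² − 64 = 0  ⇒  r_C1 = 8 (r>0 drops 1)
2. [ext C1·C2]  r_C1² + 2r_C1 − 80 = 0  ⇒  r_C1 = 8 (r>0 drops 1)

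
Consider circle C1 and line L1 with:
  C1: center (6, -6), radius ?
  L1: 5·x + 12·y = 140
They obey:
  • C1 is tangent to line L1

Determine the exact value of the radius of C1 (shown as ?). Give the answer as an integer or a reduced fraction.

14

1. [C1‖L1]  r_C1² − 196 = 0  ⇒  r_C1 = 14 (r>0 drops 1)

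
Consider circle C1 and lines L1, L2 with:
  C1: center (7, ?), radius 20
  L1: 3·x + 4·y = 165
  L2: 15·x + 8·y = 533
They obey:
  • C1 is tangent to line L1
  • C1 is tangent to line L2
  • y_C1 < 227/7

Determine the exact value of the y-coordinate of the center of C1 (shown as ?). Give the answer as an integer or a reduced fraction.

11

1. [C1‖L1]  y_C1² − 72y_C1 + 671 = 0  ⇒  y_C1 = 11 or 61
2. [C1‖L2]  y_C1² − 107y_C1 + 1056 = 0  ⇒  y_C1 = 11 or 96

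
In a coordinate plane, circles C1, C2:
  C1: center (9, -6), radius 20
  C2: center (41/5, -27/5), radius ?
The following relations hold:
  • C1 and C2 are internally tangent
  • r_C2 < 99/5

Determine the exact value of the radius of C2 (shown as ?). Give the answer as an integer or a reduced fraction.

19

1. [int C1,C2]  r_C2² − 40r_C2 + 399 = 0  ⇒  r_C2 = 19 or 21
2. given r_C2 < 99/5: keep 19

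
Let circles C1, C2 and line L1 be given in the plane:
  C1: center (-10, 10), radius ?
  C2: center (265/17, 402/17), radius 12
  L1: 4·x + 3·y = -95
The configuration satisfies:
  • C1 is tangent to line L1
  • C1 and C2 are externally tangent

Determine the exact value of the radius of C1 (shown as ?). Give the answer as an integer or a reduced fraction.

1. [C1‖L1]  r_C1² − 289 = 0  ⇒  r_C1 = 17 (r>0 drops 1)
2. [ext C1·C2]  r_C1² + 24r_C1 − 697 = 0  ⇒  r_C1 = 17 (r>0 drops 1)

17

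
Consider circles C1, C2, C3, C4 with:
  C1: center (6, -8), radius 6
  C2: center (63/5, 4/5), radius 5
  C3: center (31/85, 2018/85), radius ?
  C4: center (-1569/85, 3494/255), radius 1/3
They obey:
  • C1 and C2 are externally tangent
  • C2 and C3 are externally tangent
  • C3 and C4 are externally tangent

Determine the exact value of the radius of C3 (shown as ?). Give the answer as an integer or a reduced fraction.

1. [ext C2·C3]  r_C3² + 10r_C3 − 651 = 0  ⇒  r_C3 = 21 (r>0 drops 1)
2. [ext C3·C4]  r_C3² + (2/3)r_C3 − 455 = 0  ⇒  r_C3 = 21 (r>0 drops 1)

21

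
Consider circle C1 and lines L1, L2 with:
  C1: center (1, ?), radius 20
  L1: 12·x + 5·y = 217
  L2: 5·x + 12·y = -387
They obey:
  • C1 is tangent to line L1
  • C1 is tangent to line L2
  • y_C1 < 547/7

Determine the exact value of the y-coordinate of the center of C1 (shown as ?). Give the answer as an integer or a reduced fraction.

1. [C1‖L1]  y_C1² − 82y_C1 − 1023 = 0  ⇒  y_C1 = -11 or 93
2. [C1‖L2]  y_C1² + (196/3)y_C1 + 1793/3 = 0  ⇒  y_C1 = -163/3 or -11

-11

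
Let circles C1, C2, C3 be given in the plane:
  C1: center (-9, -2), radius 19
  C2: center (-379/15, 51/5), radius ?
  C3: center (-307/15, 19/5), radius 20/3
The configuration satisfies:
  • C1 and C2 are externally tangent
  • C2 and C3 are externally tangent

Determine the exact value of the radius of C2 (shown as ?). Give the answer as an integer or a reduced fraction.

4/3

1. [ext C1·C2]  r_C2² + 38r_C2 − 472/9 = 0  ⇒  r_C2 = 4/3 (r>0 drops 1)
2. [ext C2·C3]  r_C2² + (40/3)r_C2 − 176/9 = 0  ⇒  r_C2 = 4/3 (r>0 drops 1)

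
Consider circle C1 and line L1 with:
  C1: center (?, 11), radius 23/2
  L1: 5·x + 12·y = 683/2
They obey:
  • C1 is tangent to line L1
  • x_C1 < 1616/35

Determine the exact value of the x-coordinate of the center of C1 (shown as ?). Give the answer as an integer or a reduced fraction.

12

1. [C1‖L1]  x_C1² − (419/5)x_C1 + 4308/5 = 0  ⇒  x_C1 = 12 or 359/5
2. given x_C1 < 1616/35: keep 12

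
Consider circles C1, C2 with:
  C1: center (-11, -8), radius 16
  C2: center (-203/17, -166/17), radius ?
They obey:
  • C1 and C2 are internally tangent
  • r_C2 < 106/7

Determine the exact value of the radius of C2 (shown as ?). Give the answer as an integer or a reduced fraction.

14

1. [int C1,C2]  r_C2² − 32r_C2 + 252 = 0  ⇒  r_C2 = 14 or 18
2. given r_C2 < 106/7: keep 14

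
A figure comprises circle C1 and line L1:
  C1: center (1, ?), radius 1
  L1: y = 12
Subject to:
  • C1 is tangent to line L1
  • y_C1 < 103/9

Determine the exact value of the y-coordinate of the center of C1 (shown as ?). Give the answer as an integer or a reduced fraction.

1. [C1‖L1]  y_C1² − 24y_C1 + 143 = 0  ⇒  y_C1 = 11 or 13
2. given y_C1 < 103/9: keep 11

11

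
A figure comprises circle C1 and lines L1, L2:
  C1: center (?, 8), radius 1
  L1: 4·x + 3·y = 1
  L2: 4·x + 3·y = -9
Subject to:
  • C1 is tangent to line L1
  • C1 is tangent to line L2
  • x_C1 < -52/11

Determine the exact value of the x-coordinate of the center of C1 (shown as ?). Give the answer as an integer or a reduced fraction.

1. [C1‖L1]  x_C1² + (23/2)x_C1 + 63/2 = 0  ⇒  x_C1 = -7 or -9/2
2. [C1‖L2]  x_C1² + (33/2)x_C1 + 133/2 = 0  ⇒  x_C1 = -19/2 or -7

-7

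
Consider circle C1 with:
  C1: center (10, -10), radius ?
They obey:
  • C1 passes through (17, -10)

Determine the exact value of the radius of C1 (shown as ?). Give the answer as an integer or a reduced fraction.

7

1. [C1∋P]  r_C1² − 49 = 0  ⇒  r_C1 = 7 (r>0 drops 1)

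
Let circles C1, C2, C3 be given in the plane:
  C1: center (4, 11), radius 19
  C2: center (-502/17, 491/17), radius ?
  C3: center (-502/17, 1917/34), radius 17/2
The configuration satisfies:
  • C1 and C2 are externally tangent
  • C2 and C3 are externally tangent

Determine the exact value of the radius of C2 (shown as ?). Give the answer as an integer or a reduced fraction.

1. [ext C1·C2]  r_C2² + 38r_C2 − 1083 = 0  ⇒  r_C2 = 19 (r>0 drops 1)
2. [ext C2·C3]  r_C2² + 17r_C2 − 684 = 0  ⇒  r_C2 = 19 (r>0 drops 1)

19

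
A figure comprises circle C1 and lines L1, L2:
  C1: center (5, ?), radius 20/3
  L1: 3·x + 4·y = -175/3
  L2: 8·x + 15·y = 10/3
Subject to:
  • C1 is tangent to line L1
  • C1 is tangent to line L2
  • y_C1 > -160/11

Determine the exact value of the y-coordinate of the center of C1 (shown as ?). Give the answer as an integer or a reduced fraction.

-10

1. [C1‖L1]  y_C1² + (110/3)y_C1 + 800/3 = 0  ⇒  y_C1 = -80/3 or -10
2. [C1‖L2]  y_C1² + (44/9)y_C1 − 460/9 = 0  ⇒  y_C1 = -10 or 46/9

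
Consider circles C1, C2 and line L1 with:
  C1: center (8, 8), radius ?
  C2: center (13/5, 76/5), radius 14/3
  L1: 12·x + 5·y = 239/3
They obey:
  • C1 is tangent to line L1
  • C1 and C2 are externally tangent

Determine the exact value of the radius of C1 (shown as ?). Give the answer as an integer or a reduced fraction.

1. [C1‖L1]  r_C1² − 169/9 = 0  ⇒  r_C1 = 13/3 (r>0 drops 1)
2. [ext C1·C2]  r_C1² + (28/3)r_C1 − 533/9 = 0  ⇒  r_C1 = 13/3 (r>0 drops 1)

13/3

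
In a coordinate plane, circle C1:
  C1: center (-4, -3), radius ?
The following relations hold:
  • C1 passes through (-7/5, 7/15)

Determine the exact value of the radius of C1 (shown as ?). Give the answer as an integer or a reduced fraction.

13/3

1. [C1∋P]  r_C1² − 169/9 = 0  ⇒  r_C1 = 13/3 (r>0 drops 1)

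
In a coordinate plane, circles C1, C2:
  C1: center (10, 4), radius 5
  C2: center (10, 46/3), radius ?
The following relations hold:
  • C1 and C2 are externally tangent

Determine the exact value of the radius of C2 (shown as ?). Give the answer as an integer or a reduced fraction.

19/3

1. [ext C1·C2]  r_C2² + 10r_C2 − 931/9 = 0  ⇒  r_C2 = 19/3 (r>0 drops 1)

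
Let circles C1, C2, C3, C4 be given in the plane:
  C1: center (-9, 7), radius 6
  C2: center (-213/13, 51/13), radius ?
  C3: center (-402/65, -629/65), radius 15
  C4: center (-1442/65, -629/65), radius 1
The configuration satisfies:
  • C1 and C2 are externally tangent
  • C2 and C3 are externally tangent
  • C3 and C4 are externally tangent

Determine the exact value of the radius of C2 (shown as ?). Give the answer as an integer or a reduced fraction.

1. [ext C1·C2]  r_C2² + 12r_C2 − 28 = 0  ⇒  r_C2 = 2 (r>0 drops 1)
2. [ext C2·C3]  r_C2² + 30r_C2 − 64 = 0  ⇒  r_C2 = 2 (r>0 drops 1)

2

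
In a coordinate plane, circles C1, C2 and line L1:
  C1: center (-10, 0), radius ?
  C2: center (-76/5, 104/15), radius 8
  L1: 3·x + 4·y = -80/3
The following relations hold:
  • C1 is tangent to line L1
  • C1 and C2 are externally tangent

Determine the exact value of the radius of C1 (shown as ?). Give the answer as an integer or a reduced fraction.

1. [C1‖L1]  r_C1² − 4/9 = 0  ⇒  r_C1 = 2/3 (r>0 drops 1)
2. [ext C1·C2]  r_C1² + 16r_C1 − 100/9 = 0  ⇒  r_C1 = 2/3 (r>0 drops 1)

2/3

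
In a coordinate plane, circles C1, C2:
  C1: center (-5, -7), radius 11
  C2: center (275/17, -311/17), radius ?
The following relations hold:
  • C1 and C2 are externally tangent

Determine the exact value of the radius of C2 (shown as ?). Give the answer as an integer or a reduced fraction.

1. [ext C1·C2]  r_C2² + 22r_C2 − 455 = 0  ⇒  r_C2 = 13 (r>0 drops 1)

13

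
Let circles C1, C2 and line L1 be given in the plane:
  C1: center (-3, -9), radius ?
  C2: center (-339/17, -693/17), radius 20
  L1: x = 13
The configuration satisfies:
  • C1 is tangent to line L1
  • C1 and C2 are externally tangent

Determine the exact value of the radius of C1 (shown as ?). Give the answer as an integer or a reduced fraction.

1. [C1‖L1]  r_C1² − 256 = 0  ⇒  r_C1 = 16 (r>0 drops 1)
2. [ext C1·C2]  r_C1² + 40r_C1 − 896 = 0  ⇒  r_C1 = 16 (r>0 drops 1)

16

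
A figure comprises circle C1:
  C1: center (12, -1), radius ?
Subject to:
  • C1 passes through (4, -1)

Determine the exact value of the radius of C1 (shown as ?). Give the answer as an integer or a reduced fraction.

8

1. [C1∋P]  r_C1² − 64 = 0  ⇒  r_C1 = 8 (r>0 drops 1)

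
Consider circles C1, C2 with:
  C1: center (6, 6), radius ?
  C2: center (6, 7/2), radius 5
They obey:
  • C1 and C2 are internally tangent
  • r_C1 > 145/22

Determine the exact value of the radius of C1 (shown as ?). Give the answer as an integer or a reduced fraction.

15/2

1. [int C1,C2]  r_C1² − 10r_C1 + 75/4 = 0  ⇒  r_C1 = 5/2 or 15/2
2. given r_C1 > 145/22: keep 15/2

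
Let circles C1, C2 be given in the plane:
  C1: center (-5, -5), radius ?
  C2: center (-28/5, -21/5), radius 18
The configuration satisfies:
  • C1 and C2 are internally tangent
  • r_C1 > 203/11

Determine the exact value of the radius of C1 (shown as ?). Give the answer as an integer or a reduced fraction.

19

1. [int C1,C2]  r_C1² − 36r_C1 + 323 = 0  ⇒  r_C1 = 17 or 19
2. given r_C1 > 203/11: keep 19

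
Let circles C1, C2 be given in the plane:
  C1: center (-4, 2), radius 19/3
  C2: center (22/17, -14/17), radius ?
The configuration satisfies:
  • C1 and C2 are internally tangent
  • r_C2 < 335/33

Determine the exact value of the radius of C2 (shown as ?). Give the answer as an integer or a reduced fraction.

1. [int C1,C2]  r_C2² − (38/3)r_C2 + 37/9 = 0  ⇒  r_C2 = 1/3 or 37/3
2. given r_C2 < 335/33: keep 1/3

1/3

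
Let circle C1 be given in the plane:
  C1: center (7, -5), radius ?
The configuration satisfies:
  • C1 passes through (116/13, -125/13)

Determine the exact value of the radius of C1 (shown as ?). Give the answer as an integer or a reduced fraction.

5

1. [C1∋P]  r_C1² − 25 = 0  ⇒  r_C1 = 5 (r>0 drops 1)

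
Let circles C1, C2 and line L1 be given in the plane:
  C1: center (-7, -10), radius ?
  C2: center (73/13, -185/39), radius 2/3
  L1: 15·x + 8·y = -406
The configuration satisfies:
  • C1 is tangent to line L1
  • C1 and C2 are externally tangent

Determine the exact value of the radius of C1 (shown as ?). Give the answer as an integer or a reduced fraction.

1. [C1‖L1]  r_C1² − 169 = 0  ⇒  r_C1 = 13 (r>0 drops 1)
2. [ext C1·C2]  r_C1² + (4/3)r_C1 − 559/3 = 0  ⇒  r_C1 = 13 (r>0 drops 1)

13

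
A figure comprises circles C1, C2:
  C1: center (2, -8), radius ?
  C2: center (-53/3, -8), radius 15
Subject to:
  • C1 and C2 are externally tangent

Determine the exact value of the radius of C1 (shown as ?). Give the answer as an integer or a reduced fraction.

14/3

1. [ext C1·C2]  r_C1² + 30r_C1 − 1456/9 = 0  ⇒  r_C1 = 14/3 (r>0 drops 1)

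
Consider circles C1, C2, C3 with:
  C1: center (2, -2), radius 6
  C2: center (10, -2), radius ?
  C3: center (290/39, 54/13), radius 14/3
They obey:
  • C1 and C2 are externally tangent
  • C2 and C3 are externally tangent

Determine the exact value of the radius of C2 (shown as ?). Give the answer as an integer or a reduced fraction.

1. [ext C1·C2]  r_C2² + 12r_C2 − 28 = 0  ⇒  r_C2 = 2 (r>0 drops 1)
2. [ext C2·C3]  r_C2² + (28/3)r_C2 − 68/3 = 0  ⇒  r_C2 = 2 (r>0 drops 1)

2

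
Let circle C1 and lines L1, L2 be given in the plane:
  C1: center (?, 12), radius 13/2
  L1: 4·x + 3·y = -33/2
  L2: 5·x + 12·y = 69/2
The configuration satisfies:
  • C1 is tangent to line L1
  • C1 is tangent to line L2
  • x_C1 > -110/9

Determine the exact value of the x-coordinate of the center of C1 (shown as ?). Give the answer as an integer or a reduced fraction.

1. [C1‖L1]  x_C1² + (105/4)x_C1 + 425/4 = 0  ⇒  x_C1 = -85/4 or -5
2. [C1‖L2]  x_C1² + (219/5)x_C1 + 194 = 0  ⇒  x_C1 = -194/5 or -5

-5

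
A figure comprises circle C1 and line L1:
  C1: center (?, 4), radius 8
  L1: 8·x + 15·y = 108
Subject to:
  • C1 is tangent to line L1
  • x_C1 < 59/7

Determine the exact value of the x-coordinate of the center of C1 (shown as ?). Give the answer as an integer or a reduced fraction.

1. [C1‖L1]  x_C1² − 12x_C1 − 253 = 0  ⇒  x_C1 = -11 or 23
2. given x_C1 < 59/7: keep -11

-11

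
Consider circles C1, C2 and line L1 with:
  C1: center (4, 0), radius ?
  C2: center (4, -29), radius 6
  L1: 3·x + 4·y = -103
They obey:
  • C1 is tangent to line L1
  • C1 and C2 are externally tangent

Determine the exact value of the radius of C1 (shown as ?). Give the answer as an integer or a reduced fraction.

23

1. [C1‖L1]  r_C1² − 529 = 0  ⇒  r_C1 = 23 (r>0 drops 1)
2. [ext C1·C2]  r_C1² + 12r_C1 − 805 = 0  ⇒  r_C1 = 23 (r>0 drops 1)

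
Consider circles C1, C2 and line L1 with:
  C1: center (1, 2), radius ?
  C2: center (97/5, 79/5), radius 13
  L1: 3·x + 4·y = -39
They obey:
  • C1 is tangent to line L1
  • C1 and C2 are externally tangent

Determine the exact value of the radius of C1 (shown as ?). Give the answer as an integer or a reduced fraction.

10

1. [C1‖L1]  r_C1² − 100 = 0  ⇒  r_C1 = 10 (r>0 drops 1)
2. [ext C1·C2]  r_C1² + 26r_C1 − 360 = 0  ⇒  r_C1 = 10 (r>0 drops 1)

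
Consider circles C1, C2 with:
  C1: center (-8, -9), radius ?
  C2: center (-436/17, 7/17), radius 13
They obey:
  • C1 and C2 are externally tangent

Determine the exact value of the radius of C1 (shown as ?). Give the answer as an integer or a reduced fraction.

1. [ext C1·C2]  r_C1² + 26r_C1 − 231 = 0  ⇒  r_C1 = 7 (r>0 drops 1)

7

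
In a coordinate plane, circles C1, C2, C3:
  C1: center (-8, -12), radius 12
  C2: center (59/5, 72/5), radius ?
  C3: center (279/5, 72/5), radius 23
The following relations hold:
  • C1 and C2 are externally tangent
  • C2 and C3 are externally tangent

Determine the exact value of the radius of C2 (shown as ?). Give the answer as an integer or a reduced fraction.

1. [ext C1·C2]  r_C2² + 24r_C2 − 945 = 0  ⇒  r_C2 = 21 (r>0 drops 1)
2. [ext C2·C3]  r_C2² + 46r_C2 − 1407 = 0  ⇒  r_C2 = 21 (r>0 drops 1)

21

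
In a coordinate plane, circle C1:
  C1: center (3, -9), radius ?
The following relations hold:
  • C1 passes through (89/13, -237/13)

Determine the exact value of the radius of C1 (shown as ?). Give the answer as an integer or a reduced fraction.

1. [C1∋P]  r_C1² − 100 = 0  ⇒  r_C1 = 10 (r>0 drops 1)

10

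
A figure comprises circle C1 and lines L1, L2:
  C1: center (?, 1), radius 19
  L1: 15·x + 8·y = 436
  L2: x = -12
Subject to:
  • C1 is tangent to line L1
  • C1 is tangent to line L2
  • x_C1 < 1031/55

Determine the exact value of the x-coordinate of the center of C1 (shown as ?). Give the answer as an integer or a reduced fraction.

7

1. [C1‖L1]  x_C1² − (856/15)x_C1 + 5257/15 = 0  ⇒  x_C1 = 7 or 751/15
2. [C1‖L2]  x_C1² + 24x_C1 − 217 = 0  ⇒  x_C1 = -31 or 7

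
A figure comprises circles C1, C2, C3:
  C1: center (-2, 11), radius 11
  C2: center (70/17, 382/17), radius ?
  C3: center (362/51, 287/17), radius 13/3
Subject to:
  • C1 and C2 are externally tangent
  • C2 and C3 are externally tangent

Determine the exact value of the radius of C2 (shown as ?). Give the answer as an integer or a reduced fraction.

2

1. [ext C1·C2]  r_C2² + 22r_C2 − 48 = 0  ⇒  r_C2 = 2 (r>0 drops 1)
2. [ext C2·C3]  r_C2² + (26/3)r_C2 − 64/3 = 0  ⇒  r_C2 = 2 (r>0 drops 1)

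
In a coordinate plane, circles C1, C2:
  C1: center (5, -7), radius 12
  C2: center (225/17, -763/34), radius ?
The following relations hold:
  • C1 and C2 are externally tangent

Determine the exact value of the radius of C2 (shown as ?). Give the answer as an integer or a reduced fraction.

11/2

1. [ext C1·C2]  r_C2² + 24r_C2 − 649/4 = 0  ⇒  r_C2 = 11/2 (r>0 drops 1)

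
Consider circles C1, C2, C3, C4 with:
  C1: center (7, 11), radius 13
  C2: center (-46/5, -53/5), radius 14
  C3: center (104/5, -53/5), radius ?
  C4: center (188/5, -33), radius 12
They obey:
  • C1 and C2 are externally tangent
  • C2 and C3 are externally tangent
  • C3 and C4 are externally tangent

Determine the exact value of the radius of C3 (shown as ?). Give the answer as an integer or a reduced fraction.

1. [ext C2·C3]  r_C3² + 28r_C3 − 704 = 0  ⇒  r_C3 = 16 (r>0 drops 1)
2. [ext C3·C4]  r_C3² + 24r_C3 − 640 = 0  ⇒  r_C3 = 16 (r>0 drops 1)

16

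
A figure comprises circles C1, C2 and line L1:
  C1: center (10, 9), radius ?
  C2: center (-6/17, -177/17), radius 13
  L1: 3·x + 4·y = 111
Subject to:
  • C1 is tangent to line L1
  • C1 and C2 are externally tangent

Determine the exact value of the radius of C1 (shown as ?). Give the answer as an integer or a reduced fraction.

9

1. [C1‖L1]  r_C1² − 81 = 0  ⇒  r_C1 = 9 (r>0 drops 1)
2. [ext C1·C2]  r_C1² + 26r_C1 − 315 = 0  ⇒  r_C1 = 9 (r>0 drops 1)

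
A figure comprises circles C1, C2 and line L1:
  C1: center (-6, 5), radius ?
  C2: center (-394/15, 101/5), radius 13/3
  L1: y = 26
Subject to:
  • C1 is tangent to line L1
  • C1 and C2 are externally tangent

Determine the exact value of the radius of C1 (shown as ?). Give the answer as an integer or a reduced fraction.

1. [C1‖L1]  r_C1² − 441 = 0  ⇒  r_C1 = 21 (r>0 drops 1)
2. [ext C1·C2]  r_C1² + (26/3)r_C1 − 623 = 0  ⇒  r_C1 = 21 (r>0 drops 1)

21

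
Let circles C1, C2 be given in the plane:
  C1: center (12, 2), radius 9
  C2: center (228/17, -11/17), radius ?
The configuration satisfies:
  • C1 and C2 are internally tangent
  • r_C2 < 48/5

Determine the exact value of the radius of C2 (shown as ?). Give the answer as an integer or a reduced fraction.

6

1. [int C1,C2]  r_C2² − 18r_C2 + 72 = 0  ⇒  r_C2 = 6 or 12
2. given r_C2 < 48/5: keep 6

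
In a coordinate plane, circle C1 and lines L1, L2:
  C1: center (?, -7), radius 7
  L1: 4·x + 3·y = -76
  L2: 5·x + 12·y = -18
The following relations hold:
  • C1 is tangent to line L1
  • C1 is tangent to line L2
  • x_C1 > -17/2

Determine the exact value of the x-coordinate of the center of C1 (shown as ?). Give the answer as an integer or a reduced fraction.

-5

1. [C1‖L1]  x_C1² + (55/2)x_C1 + 225/2 = 0  ⇒  x_C1 = -45/2 or -5
2. [C1‖L2]  x_C1² − (132/5)x_C1 − 157 = 0  ⇒  x_C1 = -5 or 157/5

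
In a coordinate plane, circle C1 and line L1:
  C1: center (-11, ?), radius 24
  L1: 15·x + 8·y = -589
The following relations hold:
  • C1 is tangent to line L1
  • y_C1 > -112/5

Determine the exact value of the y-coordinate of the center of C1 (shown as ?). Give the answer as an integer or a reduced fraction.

-2

1. [C1‖L1]  y_C1² + 106y_C1 + 208 = 0  ⇒  y_C1 = -104 or -2
2. given y_C1 > -112/5: keep -2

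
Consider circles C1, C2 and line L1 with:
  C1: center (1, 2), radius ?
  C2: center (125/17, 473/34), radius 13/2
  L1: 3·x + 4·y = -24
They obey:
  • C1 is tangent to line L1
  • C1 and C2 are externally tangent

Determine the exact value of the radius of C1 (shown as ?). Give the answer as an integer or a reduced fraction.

7

1. [C1‖L1]  r_C1² − 49 = 0  ⇒  r_C1 = 7 (r>0 drops 1)
2. [ext C1·C2]  r_C1² + 13r_C1 − 140 = 0  ⇒  r_C1 = 7 (r>0 drops 1)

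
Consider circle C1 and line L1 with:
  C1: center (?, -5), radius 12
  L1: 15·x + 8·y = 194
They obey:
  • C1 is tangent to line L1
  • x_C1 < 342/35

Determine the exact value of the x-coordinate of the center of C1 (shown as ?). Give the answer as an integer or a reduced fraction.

1. [C1‖L1]  x_C1² − (156/5)x_C1 + 292/5 = 0  ⇒  x_C1 = 2 or 146/5
2. given x_C1 < 342/35: keep 2

2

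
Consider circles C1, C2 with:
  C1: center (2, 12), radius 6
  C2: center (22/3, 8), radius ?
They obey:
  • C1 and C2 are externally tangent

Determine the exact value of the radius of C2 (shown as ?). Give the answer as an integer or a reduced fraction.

1. [ext C1·C2]  r_C2² + 12r_C2 − 76/9 = 0  ⇒  r_C2 = 2/3 (r>0 drops 1)

2/3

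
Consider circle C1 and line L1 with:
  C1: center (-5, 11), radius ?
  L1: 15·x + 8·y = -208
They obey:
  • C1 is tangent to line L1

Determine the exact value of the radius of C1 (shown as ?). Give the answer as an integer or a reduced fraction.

13

1. [C1‖L1]  r_C1² − 169 = 0  ⇒  r_C1 = 13 (r>0 drops 1)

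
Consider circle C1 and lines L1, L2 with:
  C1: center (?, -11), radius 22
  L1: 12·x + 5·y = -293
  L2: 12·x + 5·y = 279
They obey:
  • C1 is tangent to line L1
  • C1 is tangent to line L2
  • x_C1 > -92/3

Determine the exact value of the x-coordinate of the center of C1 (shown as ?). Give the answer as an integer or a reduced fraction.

4

1. [C1‖L1]  x_C1² + (119/3)x_C1 − 524/3 = 0  ⇒  x_C1 = -131/3 or 4
2. [C1‖L2]  x_C1² − (167/3)x_C1 + 620/3 = 0  ⇒  x_C1 = 4 or 155/3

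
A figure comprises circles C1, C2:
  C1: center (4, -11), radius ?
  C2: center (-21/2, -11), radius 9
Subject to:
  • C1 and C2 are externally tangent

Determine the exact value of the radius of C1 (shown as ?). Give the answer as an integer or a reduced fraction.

11/2

1. [ext C1·C2]  r_C1² + 18r_C1 − 517/4 = 0  ⇒  r_C1 = 11/2 (r>0 drops 1)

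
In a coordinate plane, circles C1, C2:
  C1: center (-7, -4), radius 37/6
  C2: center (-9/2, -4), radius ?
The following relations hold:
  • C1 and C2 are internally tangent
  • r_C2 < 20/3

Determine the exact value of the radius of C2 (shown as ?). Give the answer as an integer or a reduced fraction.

11/3

1. [int C1,C2]  r_C2² − (37/3)r_C2 + 286/9 = 0  ⇒  r_C2 = 11/3 or 26/3
2. given r_C2 < 20/3: keep 11/3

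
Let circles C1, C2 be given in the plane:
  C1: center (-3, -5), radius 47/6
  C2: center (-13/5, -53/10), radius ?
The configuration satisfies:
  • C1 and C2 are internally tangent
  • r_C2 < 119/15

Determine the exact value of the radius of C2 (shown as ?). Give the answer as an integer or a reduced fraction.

1. [int C1,C2]  r_C2² − (47/3)r_C2 + 550/9 = 0  ⇒  r_C2 = 22/3 or 25/3
2. given r_C2 < 119/15: keep 22/3

22/3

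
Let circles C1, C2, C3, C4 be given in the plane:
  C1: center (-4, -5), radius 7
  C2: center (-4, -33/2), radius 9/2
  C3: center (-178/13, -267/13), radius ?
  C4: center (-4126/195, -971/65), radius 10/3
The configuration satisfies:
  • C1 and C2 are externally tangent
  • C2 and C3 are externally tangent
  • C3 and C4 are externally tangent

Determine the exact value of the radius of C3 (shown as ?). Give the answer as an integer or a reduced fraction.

1. [ext C2·C3]  r_C3² + 9r_C3 − 90 = 0  ⇒  r_C3 = 6 (r>0 drops 1)
2. [ext C3·C4]  r_C3² + (20/3)r_C3 − 76 = 0  ⇒  r_C3 = 6 (r>0 drops 1)

6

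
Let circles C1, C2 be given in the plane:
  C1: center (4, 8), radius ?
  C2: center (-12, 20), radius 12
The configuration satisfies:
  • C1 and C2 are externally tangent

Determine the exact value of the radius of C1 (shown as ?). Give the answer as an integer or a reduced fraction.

8

1. [ext C1·C2]  r_C1² + 24r_C1 − 256 = 0  ⇒  r_C1 = 8 (r>0 drops 1)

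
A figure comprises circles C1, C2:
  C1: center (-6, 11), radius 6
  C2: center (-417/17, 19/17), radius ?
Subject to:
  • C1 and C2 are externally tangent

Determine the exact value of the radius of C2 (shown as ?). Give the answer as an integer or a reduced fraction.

15

1. [ext C1·C2]  r_C2² + 12r_C2 − 405 = 0  ⇒  r_C2 = 15 (r>0 drops 1)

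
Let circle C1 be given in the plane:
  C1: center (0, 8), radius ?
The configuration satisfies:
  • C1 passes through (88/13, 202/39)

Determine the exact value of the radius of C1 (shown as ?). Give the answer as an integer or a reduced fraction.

1. [C1∋P]  r_C1² − 484/9 = 0  ⇒  r_C1 = 22/3 (r>0 drops 1)

22/3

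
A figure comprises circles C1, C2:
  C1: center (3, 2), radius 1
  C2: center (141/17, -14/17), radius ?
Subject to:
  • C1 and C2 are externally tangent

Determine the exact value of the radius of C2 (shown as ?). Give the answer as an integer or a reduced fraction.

5

1. [ext C1·C2]  r_C2² + 2r_C2 − 35 = 0  ⇒  r_C2 = 5 (r>0 drops 1)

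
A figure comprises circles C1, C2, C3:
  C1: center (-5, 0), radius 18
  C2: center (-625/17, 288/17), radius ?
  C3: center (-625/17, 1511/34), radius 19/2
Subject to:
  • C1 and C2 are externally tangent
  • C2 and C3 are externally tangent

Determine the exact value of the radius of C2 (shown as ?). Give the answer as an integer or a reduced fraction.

1. [ext C1·C2]  r_C2² + 36r_C2 − 972 = 0  ⇒  r_C2 = 18 (r>0 drops 1)
2. [ext C2·C3]  r_C2² + 19r_C2 − 666 = 0  ⇒  r_C2 = 18 (r>0 drops 1)

18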